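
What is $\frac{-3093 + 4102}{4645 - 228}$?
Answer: $\frac{1009}{4417} \approx 0.22844$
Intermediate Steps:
$\frac{-3093 + 4102}{4645 - 228} = \frac{1009}{4417}$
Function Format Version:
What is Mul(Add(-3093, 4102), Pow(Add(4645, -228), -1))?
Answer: Rational(1009, 4417) ≈ 0.22844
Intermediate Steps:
Mul(Add(-3093, 4102), Pow(Add(4645, -228), -1)) = Mul(1009, Pow(4417, -1)) = Mul(1009, Rational(1, 4417)) = Rational(1009, 4417)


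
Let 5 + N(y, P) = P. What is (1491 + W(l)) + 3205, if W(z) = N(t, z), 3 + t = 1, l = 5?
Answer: 4696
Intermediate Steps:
t = -2 (t = -3 + 1 = -2)
N(y, P) = -5 + P
W(z) = -5 + z
(1491 + W(l)) + 3205 = (1491 + (-5 + 5)) + 3205 = (1491 + 0) + 3205 = 1491 + 3205 = 4696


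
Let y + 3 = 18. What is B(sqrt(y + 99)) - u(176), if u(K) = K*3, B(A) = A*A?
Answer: -414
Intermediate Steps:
y = 15 (y = -3 + 18 = 15)
B(A) = A**2
u(K) = 3*K
B(sqrt(y + 99)) - u(176) = (sqrt(15 + 99))**2 - 3*176 = (sqrt(114))**2 - 1*528 = 114 - 528 = -414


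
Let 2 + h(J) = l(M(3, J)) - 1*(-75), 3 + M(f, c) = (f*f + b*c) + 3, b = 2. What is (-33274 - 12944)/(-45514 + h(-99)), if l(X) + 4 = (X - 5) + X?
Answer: 7703/7638 ≈ 1.0085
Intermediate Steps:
M(f, c) = f**2 + 2*c (M(f, c) = -3 + ((f*f + 2*c) + 3) = -3 + ((f**2 + 2*c) + 3) = -3 + (3 + f**2 + 2*c) = f**2 + 2*c)
l(X) = -9 + 2*X (l(X) = -4 + ((X - 5) + X) = -4 + ((-5 + X) + X) = -4 + (-5 + 2*X) = -9 + 2*X)
h(J) = 82 + 4*J (h(J) = -2 + ((-9 + 2*(3**2 + 2*J)) - 1*(-75)) = -2 + ((-9 + 2*(9 + 2*J)) + 75) = -2 + ((-9 + (18 + 4*J)) + 75) = -2 + ((9 + 4*J) + 75) = -2 + (84 + 4*J) = 82 + 4*J)
(-33274 - 12944)/(-45514 + h(-99)) = (-33274 - 12944)/(-45514 + (82 + 4*(-99))) = -46218/(-45514 + (82 - 396)) = -46218/(-45514 - 314) = -46218/(-45828) = -46218*(-1/45828) = 7703/7638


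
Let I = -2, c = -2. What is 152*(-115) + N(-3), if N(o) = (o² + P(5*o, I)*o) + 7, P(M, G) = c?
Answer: -17458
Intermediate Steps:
P(M, G) = -2
N(o) = 7 + o² - 2*o (N(o) = (o² - 2*o) + 7 = 7 + o² - 2*o)
152*(-115) + N(-3) = 152*(-115) + (7 + (-3)² - 2*(-3)) = -17480 + (7 + 9 + 6) = -17480 + 22 = -17458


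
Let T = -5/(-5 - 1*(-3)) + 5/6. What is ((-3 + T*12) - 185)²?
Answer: 21904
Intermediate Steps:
T = 10/3 (T = -5/(-5 + 3) + 5*(⅙) = -5/(-2) + ⅚ = -5*(-½) + ⅚ = 5/2 + ⅚ = 10/3 ≈ 3.3333)
((-3 + T*12) - 185)² = ((-3 + (10/3)*12) - 185)² = ((-3 + 40) - 185)² = (37 - 185)² = (-148)² = 21904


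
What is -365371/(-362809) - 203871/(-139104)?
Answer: 41596933741/16822727712 ≈ 2.4727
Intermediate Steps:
-365371/(-362809) - 203871/(-139104) = -365371*(-1/362809) - 203871*(-1/139104) = 365371/362809 + 67957/46368 = 41596933741/16822727712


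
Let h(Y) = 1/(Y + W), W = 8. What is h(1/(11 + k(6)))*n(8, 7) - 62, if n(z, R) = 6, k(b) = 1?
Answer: -5942/97 ≈ -61.258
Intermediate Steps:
h(Y) = 1/(8 + Y) (h(Y) = 1/(Y + 8) = 1/(8 + Y))
h(1/(11 + k(6)))*n(8, 7) - 62 = 6/(8 + 1/(11 + 1)) - 62 = 6/(8 + 1/12) - 62 = 6/(97/12) - 62 = (12/97)*6 - 62 = 72/97 - 62 = -5942/97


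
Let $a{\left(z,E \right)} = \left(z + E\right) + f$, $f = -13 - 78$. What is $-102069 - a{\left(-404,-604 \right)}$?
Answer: $-100970$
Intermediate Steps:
$f = -91$ ($f = -13 - 78 = -91$)
$a{\left(z,E \right)} = -91 + E + z$ ($a{\left(z,E \right)} = \left(z + E\right) - 91 = \left(E + z\right) - 91 = -91 + E + z$)
$-102069 - a{\left(-404,-604 \right)} = -102069 - \left(-91 - 604 - 404\right) = -102069 - -1099 = -102069 + 1099 = -100970$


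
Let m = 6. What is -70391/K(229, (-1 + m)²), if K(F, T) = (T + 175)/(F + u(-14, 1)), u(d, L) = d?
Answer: -3026813/40 ≈ -75670.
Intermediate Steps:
K(F, T) = (175 + T)/(-14 + F) (K(F, T) = (T + 175)/(F - 14) = (175 + T)/(-14 + F))
-70391/K(229, (-1 + m)²) = -70391*(-14 + 229)/(175 + (-1 + 6)²) = -70391*215/(175 + 5²) = -70391*215/(175 + 25) = -70391/((1/215)*200) = -70391/40/43 = -70391*43/40 = -3026813/40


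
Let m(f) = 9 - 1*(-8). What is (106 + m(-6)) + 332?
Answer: 455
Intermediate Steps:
m(f) = 17 (m(f) = 9 + 8 = 17)
(106 + m(-6)) + 332 = (106 + 17) + 332 = 123 + 332 = 455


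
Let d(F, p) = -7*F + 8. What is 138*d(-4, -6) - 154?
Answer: 4814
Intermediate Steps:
d(F, p) = 8 - 7*F
138*d(-4, -6) - 154 = 138*(8 - 7*(-4)) - 154 = 138*(8 + 28) - 154 = 138*36 - 154 = 4968 - 154 = 4814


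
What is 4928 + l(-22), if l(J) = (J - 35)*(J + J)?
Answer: 7436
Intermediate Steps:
l(J) = 2*J*(-35 + J) (l(J) = (-35 + J)*(2*J) = 2*J*(-35 + J))
4928 + l(-22) = 4928 + 2*(-22)*(-35 - 22) = 4928 + 2*(-22)*(-57) = 4928 + 2508 = 7436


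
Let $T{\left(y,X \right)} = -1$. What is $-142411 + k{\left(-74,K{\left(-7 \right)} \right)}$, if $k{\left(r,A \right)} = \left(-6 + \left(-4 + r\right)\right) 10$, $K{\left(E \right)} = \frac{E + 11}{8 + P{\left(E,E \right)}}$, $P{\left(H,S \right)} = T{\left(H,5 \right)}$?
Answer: $-143251$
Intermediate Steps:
$P{\left(H,S \right)} = -1$
$K{\left(E \right)} = \frac{11}{7} + \frac{E}{7}$ ($K{\left(E \right)} = \frac{E + 11}{8 - 1} = \frac{11 + E}{7} = \left(11 + E\right) \frac{1}{7} = \frac{11}{7} + \frac{E}{7}$)
$k{\left(r,A \right)} = -100 + 10 r$ ($k{\left(r,A \right)} = \left(-10 + r\right) 10 = -100 + 10 r$)
$-142411 + k{\left(-74,K{\left(-7 \right)} \right)} = -142411 + \left(-100 + 10 \left(-74\right)\right) = -142411 - 840 = -143251$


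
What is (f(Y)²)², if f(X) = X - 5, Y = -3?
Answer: 4096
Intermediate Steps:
f(X) = -5 + X
(f(Y)²)² = ((-5 - 3)²)² = ((-8)²)² = 64² = 4096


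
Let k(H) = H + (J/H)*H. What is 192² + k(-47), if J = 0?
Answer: 36817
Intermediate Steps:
k(H) = H (k(H) = H + (0/H)*H = H + 0*H = H + 0 = H)
192² + k(-47) = 192² - 47 = 36864 - 47 = 36817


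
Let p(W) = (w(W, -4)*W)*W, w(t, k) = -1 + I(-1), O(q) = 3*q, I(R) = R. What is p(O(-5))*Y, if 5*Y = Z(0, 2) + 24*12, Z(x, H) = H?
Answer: -26100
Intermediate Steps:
Y = 58 (Y = (2 + 24*12)/5 = (2 + 288)/5 = (⅕)*290 = 58)
w(t, k) = -2 (w(t, k) = -1 - 1 = -2)
p(W) = -2*W² (p(W) = (-2*W)*W = -2*W²)
p(O(-5))*Y = -2*(3*(-5))²*58 = -2*(-15)²*58 = -2*225*58 = -450*58 = -26100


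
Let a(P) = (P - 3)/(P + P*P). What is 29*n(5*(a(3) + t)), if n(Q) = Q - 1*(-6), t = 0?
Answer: 174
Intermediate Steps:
a(P) = (-3 + P)/(P + P²)
n(Q) = 6 + Q (n(Q) = Q + 6 = 6 + Q)
29*n(5*(a(3) + t)) = 29*(6 + 5*((-3 + 3)/(3*(1 + 3)) + 0)) = 29*(6 + 5*((⅓)*0/4 + 0)) = 29*(6 + 5*((⅓)*(¼)*0 + 0)) = 29*(6 + 5*(0 + 0)) = 29*(6 + 5*0) = 29*(6 + 0) = 29*6 = 174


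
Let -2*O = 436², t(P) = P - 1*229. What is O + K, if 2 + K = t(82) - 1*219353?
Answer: -314550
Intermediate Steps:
t(P) = -229 + P (t(P) = P - 229 = -229 + P)
O = -95048 (O = -½*436² = -½*190096 = -95048)
K = -219502 (K = -2 + ((-229 + 82) - 1*219353) = -2 + (-147 - 219353) = -2 - 219500 = -219502)
O + K = -95048 - 219502 = -314550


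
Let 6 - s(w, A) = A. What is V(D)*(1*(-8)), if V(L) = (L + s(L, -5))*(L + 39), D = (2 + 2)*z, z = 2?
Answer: -7144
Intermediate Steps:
s(w, A) = 6 - A
D = 8 (D = (2 + 2)*2 = 4*2 = 8)
V(L) = (11 + L)*(39 + L) (V(L) = (L + (6 - 1*(-5)))*(L + 39) = (L + (6 + 5))*(39 + L) = (L + 11)*(39 + L) = (11 + L)*(39 + L))
V(D)*(1*(-8)) = (429 + 8² + 50*8)*(1*(-8)) = (429 + 64 + 400)*(-8) = 893*(-8) = -7144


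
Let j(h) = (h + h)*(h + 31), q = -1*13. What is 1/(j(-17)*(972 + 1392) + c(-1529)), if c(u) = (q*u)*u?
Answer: -1/31517197 ≈ -3.1729e-8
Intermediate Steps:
q = -13
j(h) = 2*h*(31 + h) (j(h) = (2*h)*(31 + h) = 2*h*(31 + h))
c(u) = -13*u² (c(u) = (-13*u)*u = -13*u²)
1/(j(-17)*(972 + 1392) + c(-1529)) = 1/((2*(-17)*(31 - 17))*(972 + 1392) - 13*(-1529)²) = 1/((2*(-17)*14)*2364 - 13*2337841) = 1/(-476*2364 - 30391933) = 1/(-1125264 - 30391933) = 1/(-31517197) = -1/31517197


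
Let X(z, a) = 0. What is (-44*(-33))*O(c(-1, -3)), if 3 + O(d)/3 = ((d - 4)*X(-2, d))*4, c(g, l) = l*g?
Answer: -13068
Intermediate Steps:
c(g, l) = g*l
O(d) = -9 (O(d) = -9 + 3*(((d - 4)*0)*4) = -9 + 3*(((-4 + d)*0)*4) = -9 + 3*(0*4) = -9 + 3*0 = -9 + 0 = -9)
(-44*(-33))*O(c(-1, -3)) = -44*(-33)*(-9) = 1452*(-9) = -13068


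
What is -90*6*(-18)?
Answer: 9720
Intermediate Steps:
-90*6*(-18) = -540*(-18) = 9720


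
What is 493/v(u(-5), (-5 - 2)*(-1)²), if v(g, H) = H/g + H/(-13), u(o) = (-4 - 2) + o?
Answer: 70499/168 ≈ 419.64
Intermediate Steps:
u(o) = -6 + o
v(g, H) = -H/13 + H/g (v(g, H) = H/g + H*(-1/13) = H/g - H/13 = -H/13 + H/g)
493/v(u(-5), (-5 - 2)*(-1)²) = 493/(-(-5 - 2)*(-1)²/13 + ((-5 - 2)*(-1)²)/(-6 - 5)) = 493/(-(-7)/13 - 7*1/(-11)) = 493/(-1/13*(-7) - 7*(-1/11)) = 493/(7/13 + 7/11) = 493/(168/143) = 493*(143/168) = 70499/168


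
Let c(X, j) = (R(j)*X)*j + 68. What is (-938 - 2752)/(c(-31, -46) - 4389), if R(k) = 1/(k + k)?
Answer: 2460/2891 ≈ 0.85092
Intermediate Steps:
R(k) = 1/(2*k)
c(X, j) = 68 + X/2 (c(X, j) = ((1/(2*j))*X)*j + 68 = (X/(2*j))*j + 68 = X/2 + 68 = 68 + X/2)
(-938 - 2752)/(c(-31, -46) - 4389) = (-938 - 2752)/((68 + (1/2)*(-31)) - 4389) = -3690/((68 - 31/2) - 4389) = -3690/(105/2 - 4389) = -3690/(-8673/2) = -3690*(-2/8673) = 2460/2891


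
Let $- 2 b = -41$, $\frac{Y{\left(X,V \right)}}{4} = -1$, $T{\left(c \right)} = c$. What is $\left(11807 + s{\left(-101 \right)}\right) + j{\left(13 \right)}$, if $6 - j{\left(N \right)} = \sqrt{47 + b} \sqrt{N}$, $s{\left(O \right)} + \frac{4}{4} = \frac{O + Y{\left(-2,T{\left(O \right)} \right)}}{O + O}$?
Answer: $\frac{2386129}{202} - \frac{3 \sqrt{390}}{2} \approx 11783.0$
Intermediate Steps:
$Y{\left(X,V \right)} = -4$ ($Y{\left(X,V \right)} = 4 \left(-1\right) = -4$)
$b = \frac{41}{2}$ ($b = \left(- \frac{1}{2}\right) \left(-41\right) = \frac{41}{2} \approx 20.5$)
$s{\left(O \right)} = -1 + \frac{-4 + O}{2 O}$ ($s{\left(O \right)} = -1 + \frac{O - 4}{O + O} = -1 + \frac{-4 + O}{2 O}$)
$j{\left(N \right)} = 6 - \frac{3 \sqrt{30} \sqrt{N}}{2}$ ($j{\left(N \right)} = 6 - \sqrt{47 + \frac{41}{2}} \sqrt{N} = 6 - \sqrt{\frac{135}{2}} \sqrt{N} = 6 - \frac{3 \sqrt{30}}{2} \sqrt{N} = 6 - \frac{3 \sqrt{30} \sqrt{N}}{2}$)
$\left(11807 + s{\left(-101 \right)}\right) + j{\left(13 \right)} = \left(11807 + \frac{-4 - -101}{2 \left(-101\right)}\right) + \left(6 - \frac{3 \sqrt{30} \sqrt{13}}{2}\right) = \left(11807 + \frac{1}{2} \left(- \frac{1}{101}\right) \left(-4 + 101\right)\right) + \left(6 - \frac{3 \sqrt{390}}{2}\right) = \left(11807 + \frac{1}{2} \left(- \frac{1}{101}\right) 97\right) + \left(6 - \frac{3 \sqrt{390}}{2}\right) = \left(11807 - \frac{97}{202}\right) + \left(6 - \frac{3 \sqrt{390}}{2}\right) = \frac{2384917}{202} + \left(6 - \frac{3 \sqrt{390}}{2}\right) = \frac{2386129}{202} - \frac{3 \sqrt{390}}{2}$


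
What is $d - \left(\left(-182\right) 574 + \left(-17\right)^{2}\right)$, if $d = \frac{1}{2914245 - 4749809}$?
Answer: $\frac{191227221955}{1835564} \approx 1.0418 \cdot 10^{5}$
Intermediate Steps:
$d = - \frac{1}{1835564}$ ($d = \frac{1}{-1835564} = - \frac{1}{1835564} \approx -5.4479 \cdot 10^{-7}$)
$d - \left(\left(-182\right) 574 + \left(-17\right)^{2}\right) = - \frac{1}{1835564} - \left(\left(-182\right) 574 + \left(-17\right)^{2}\right) = - \frac{1}{1835564} - \left(-104468 + 289\right) = - \frac{1}{1835564} - -104179 = - \frac{1}{1835564} + 104179 = \frac{191227221955}{1835564}$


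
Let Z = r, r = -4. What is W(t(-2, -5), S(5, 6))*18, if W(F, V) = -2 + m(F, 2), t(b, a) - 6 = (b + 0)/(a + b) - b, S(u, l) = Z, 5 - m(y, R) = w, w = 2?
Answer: 18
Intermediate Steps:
m(y, R) = 3 (m(y, R) = 5 - 1*2 = 5 - 2 = 3)
Z = -4
S(u, l) = -4
t(b, a) = 6 - b + b/(a + b) (t(b, a) = 6 + ((b + 0)/(a + b) - b) = 6 + (b/(a + b) - b) = 6 + (-b + b/(a + b)) = 6 - b + b/(a + b))
W(F, V) = 1 (W(F, V) = -2 + 3 = 1)
W(t(-2, -5), S(5, 6))*18 = 1*18 = 18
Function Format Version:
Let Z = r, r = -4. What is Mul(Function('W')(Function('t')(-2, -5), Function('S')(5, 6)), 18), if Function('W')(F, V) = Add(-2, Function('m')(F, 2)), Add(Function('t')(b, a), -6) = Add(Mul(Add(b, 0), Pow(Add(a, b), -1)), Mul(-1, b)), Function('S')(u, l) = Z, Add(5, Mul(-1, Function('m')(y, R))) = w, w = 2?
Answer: 18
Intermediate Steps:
Function('m')(y, R) = 3 (Function('m')(y, R) = Add(5, Mul(-1, 2)) = Add(5, -2) = 3)
Z = -4
Function('S')(u, l) = -4
Function('t')(b, a) = Add(6, Mul(-1, b), Mul(b, Pow(Add(a, b), -1))) (Function('t')(b, a) = Add(6, Add(Mul(Add(b, 0), Pow(Add(a, b), -1)), Mul(-1, b))) = Add(6, Add(Mul(b, Pow(Add(a, b), -1)), Mul(-1, b))) = Add(6, Add(Mul(-1, b), Mul(b, Pow(Add(a, b), -1)))) = Add(6, Mul(-1, b), Mul(b, Pow(Add(a, b), -1))))
Function('W')(F, V) = 1 (Function('W')(F, V) = Add(-2, 3) = 1)
Mul(Function('W')(Function('t')(-2, -5), Function('S')(5, 6)), 18) = Mul(1, 18) = 18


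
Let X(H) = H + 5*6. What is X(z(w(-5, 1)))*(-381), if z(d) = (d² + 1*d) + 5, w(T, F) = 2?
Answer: -15621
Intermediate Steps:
z(d) = 5 + d + d² (z(d) = (d² + d) + 5 = (d + d²) + 5 = 5 + d + d²)
X(H) = 30 + H (X(H) = H + 30 = 30 + H)
X(z(w(-5, 1)))*(-381) = (30 + (5 + 2 + 2²))*(-381) = (30 + (5 + 2 + 4))*(-381) = (30 + 11)*(-381) = 41*(-381) = -15621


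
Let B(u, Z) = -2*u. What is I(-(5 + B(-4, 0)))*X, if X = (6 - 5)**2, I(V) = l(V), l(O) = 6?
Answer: 6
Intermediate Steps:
I(V) = 6
X = 1 (X = 1**2 = 1)
I(-(5 + B(-4, 0)))*X = 6*1 = 6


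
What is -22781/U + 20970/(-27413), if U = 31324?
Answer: -1281359833/858684812 ≈ -1.4922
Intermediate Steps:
-22781/U + 20970/(-27413) = -22781/31324 + 20970/(-27413) = -22781*1/31324 + 20970*(-1/27413) = -22781/31324 - 20970/27413 = -1281359833/858684812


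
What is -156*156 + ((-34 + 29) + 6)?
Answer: -24335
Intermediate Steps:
-156*156 + ((-34 + 29) + 6) = -24336 + (-5 + 6) = -24336 + 1 = -24335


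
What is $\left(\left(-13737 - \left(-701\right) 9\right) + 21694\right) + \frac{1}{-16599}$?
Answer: $\frac{236801333}{16599} \approx 14266.0$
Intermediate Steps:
$\left(\left(-13737 - \left(-701\right) 9\right) + 21694\right) + \frac{1}{-16599} = \left(\left(-13737 - -6309\right) + 21694\right) - \frac{1}{16599} = \left(\left(-13737 + 6309\right) + 21694\right) - \frac{1}{16599} = \left(-7428 + 21694\right) - \frac{1}{16599} = 14266 - \frac{1}{16599} = \frac{236801333}{16599}$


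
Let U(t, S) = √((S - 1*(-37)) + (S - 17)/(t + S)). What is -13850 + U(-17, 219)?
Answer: -13850 + √257 ≈ -13834.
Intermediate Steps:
U(t, S) = √(37 + S + (-17 + S)/(S + t)) (U(t, S) = √((S + 37) + (-17 + S)/(S + t)) = √((37 + S) + (-17 + S)/(S + t)) = √(37 + S + (-17 + S)/(S + t)))
-13850 + U(-17, 219) = -13850 + √((-17 + 219 + (37 + 219)*(219 - 17))/(219 - 17)) = -13850 + √((-17 + 219 + 256*202)/202) = -13850 + √((-17 + 219 + 51712)/202) = -13850 + √((1/202)*51914) = -13850 + √257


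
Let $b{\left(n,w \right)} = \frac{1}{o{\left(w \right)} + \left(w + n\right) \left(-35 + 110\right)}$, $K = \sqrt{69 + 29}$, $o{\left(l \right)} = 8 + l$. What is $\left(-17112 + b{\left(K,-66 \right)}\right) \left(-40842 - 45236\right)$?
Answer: $\frac{18065063763304864}{12264407} + \frac{22595475 \sqrt{2}}{12264407} \approx 1.473 \cdot 10^{9}$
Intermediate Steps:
$K = 7 \sqrt{2}$ ($K = \sqrt{98} = 7 \sqrt{2} \approx 9.8995$)
$b{\left(n,w \right)} = \frac{1}{8 + 75 n + 76 w}$ ($b{\left(n,w \right)} = \frac{1}{\left(8 + w\right) + \left(w + n\right) \left(-35 + 110\right)} = \frac{1}{\left(8 + w\right) + \left(n + w\right) 75} = \frac{1}{\left(8 + w\right) + \left(75 n + 75 w\right)} = \frac{1}{8 + 75 n + 76 w}$)
$\left(-17112 + b{\left(K,-66 \right)}\right) \left(-40842 - 45236\right) = \left(-17112 + \frac{1}{8 + 75 \cdot 7 \sqrt{2} + 76 \left(-66\right)}\right) \left(-40842 - 45236\right) = \left(-17112 + \frac{1}{8 + 525 \sqrt{2} - 5016}\right) \left(-86078\right) = \left(-17112 + \frac{1}{-5008 + 525 \sqrt{2}}\right) \left(-86078\right) = 1472966736 - \frac{86078}{-5008 + 525 \sqrt{2}}$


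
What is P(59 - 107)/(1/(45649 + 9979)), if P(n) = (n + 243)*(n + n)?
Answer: -1041356160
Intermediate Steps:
P(n) = 2*n*(243 + n) (P(n) = (243 + n)*(2*n) = 2*n*(243 + n))
P(59 - 107)/(1/(45649 + 9979)) = (2*(59 - 107)*(243 + (59 - 107)))/(1/(45649 + 9979)) = (2*(-48)*(243 - 48))/(1/55628) = (2*(-48)*195)/(1/55628) = -18720*55628 = -1041356160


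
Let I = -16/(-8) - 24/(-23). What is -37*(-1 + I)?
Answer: -1739/23 ≈ -75.609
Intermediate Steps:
I = 70/23 (I = -16*(-⅛) - 24*(-1/23) = 2 + 24/23 = 70/23 ≈ 3.0435)
-37*(-1 + I) = -37*(-1 + 70/23) = -37*47/23 = -1739/23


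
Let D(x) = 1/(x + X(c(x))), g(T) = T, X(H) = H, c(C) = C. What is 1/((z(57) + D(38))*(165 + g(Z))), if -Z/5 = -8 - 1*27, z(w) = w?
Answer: 19/368305 ≈ 5.1588e-5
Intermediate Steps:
Z = 175 (Z = -5*(-8 - 1*27) = -5*(-8 - 27) = -5*(-35) = 175)
D(x) = 1/(2*x) (D(x) = 1/(x + x) = 1/(2*x))
1/((z(57) + D(38))*(165 + g(Z))) = 1/((57 + (1/2)/38)*(165 + 175)) = 1/((57 + (1/2)*(1/38))*340) = 1/((57 + 1/76)*340) = 1/((4333/76)*340) = 1/(368305/19) = 19/368305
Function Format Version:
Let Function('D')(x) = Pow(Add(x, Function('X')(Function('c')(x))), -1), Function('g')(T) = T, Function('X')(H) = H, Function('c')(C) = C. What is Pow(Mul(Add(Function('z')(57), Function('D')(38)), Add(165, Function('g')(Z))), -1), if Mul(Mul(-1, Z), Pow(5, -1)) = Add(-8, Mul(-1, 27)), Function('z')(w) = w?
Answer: Rational(19, 368305) ≈ 5.1588e-5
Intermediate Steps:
Z = 175 (Z = Mul(-5, Add(-8, Mul(-1, 27))) = Mul(-5, Add(-8, -27)) = Mul(-5, -35) = 175)
Function('D')(x) = Mul(Rational(1, 2), Pow(x, -1)) (Function('D')(x) = Pow(Add(x, x), -1) = Pow(Mul(2, x), -1) = Mul(Rational(1, 2), Pow(x, -1)))
Pow(Mul(Add(Function('z')(57), Function('D')(38)), Add(165, Function('g')(Z))), -1) = Pow(Mul(Add(57, Mul(Rational(1, 2), Pow(38, -1))), Add(165, 175)), -1) = Pow(Mul(Add(57, Mul(Rational(1, 2), Rational(1, 38))), 340), -1) = Pow(Mul(Add(57, Rational(1, 76)), 340), -1) = Pow(Mul(Rational(4333, 76), 340), -1) = Pow(Rational(368305, 19), -1) = Rational(19, 368305)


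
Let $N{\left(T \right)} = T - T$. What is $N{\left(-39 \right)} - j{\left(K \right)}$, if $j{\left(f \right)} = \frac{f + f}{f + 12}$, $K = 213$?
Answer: $- \frac{142}{75} \approx -1.8933$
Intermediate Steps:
$j{\left(f \right)} = \frac{2 f}{12 + f}$
$N{\left(T \right)} = 0$
$N{\left(-39 \right)} - j{\left(K \right)} = 0 - 2 \cdot 213 \frac{1}{12 + 213} = 0 - 2 \cdot 213 \cdot \frac{1}{225} = 0 - \frac{142}{75} = - \frac{142}{75}$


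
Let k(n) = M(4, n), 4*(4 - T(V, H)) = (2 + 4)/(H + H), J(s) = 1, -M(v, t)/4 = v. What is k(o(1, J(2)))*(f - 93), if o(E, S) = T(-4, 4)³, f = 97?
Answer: -64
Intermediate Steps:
M(v, t) = -4*v
T(V, H) = 4 - 3/(4*H) (T(V, H) = 4 - (2 + 4)/(4*(H + H)) = 4 - 3/(2*(2*H)) = 4 - 3*1/(2*H)/2 = 4 - 3/(4*H))
o(E, S) = 226981/4096 (o(E, S) = (4 - ¾/4)³ = (4 - ¾*¼)³ = (4 - 3/16)³ = (61/16)³ = 226981/4096)
k(n) = -16 (k(n) = -4*4 = -16)
k(o(1, J(2)))*(f - 93) = -16*(97 - 93) = -16*4 = -64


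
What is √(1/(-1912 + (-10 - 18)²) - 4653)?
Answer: I*√1480100970/564 ≈ 68.213*I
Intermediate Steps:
√(1/(-1912 + (-10 - 18)²) - 4653) = √(1/(-1912 + (-28)²) - 4653) = √(1/(-1912 + 784) - 4653) = √(1/(-1128) - 4653) = √(-1/1128 - 4653) = √(-5248585/1128) = I*√1480100970/564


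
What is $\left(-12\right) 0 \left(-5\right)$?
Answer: $0$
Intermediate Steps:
$\left(-12\right) 0 \left(-5\right) = 0 \left(-5\right) = 0$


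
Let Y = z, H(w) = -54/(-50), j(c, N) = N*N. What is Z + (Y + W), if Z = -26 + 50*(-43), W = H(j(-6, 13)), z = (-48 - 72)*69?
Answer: -261373/25 ≈ -10455.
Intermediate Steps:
j(c, N) = N²
H(w) = 27/25 (H(w) = -54*(-1/50) = 27/25)
z = -8280 (z = -120*69 = -8280)
Y = -8280
W = 27/25 ≈ 1.0800
Z = -2176 (Z = -26 - 2150 = -2176)
Z + (Y + W) = -2176 + (-8280 + 27/25) = -2176 - 206973/25 = -261373/25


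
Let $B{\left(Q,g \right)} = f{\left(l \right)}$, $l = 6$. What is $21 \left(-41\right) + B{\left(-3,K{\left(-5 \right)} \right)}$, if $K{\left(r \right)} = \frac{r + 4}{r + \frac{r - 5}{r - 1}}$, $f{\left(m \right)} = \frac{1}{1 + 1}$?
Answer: $- \frac{1721}{2} \approx -860.5$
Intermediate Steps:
$f{\left(m \right)} = \frac{1}{2}$
$K{\left(r \right)} = \frac{4 + r}{r + \frac{-5 + r}{-1 + r}}$
$B{\left(Q,g \right)} = \frac{1}{2}$
$21 \left(-41\right) + B{\left(-3,K{\left(-5 \right)} \right)} = 21 \left(-41\right) + \frac{1}{2} = -861 + \frac{1}{2} = - \frac{1721}{2}$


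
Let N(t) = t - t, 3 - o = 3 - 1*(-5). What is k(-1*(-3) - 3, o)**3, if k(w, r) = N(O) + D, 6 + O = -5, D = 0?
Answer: 0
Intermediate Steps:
o = -5 (o = 3 - (3 - 1*(-5)) = 3 - (3 + 5) = 3 - 1*8 = 3 - 8 = -5)
O = -11 (O = -6 - 5 = -11)
N(t) = 0
k(w, r) = 0 (k(w, r) = 0 + 0 = 0)
k(-1*(-3) - 3, o)**3 = 0**3 = 0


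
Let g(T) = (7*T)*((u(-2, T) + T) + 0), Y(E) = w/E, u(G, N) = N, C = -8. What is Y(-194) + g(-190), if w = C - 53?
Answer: 98047661/194 ≈ 5.0540e+5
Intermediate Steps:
w = -61 (w = -8 - 53 = -61)
Y(E) = -61/E
g(T) = 14*T**2 (g(T) = (7*T)*((T + T) + 0) = (7*T)*(2*T + 0) = (7*T)*(2*T) = 14*T**2)
Y(-194) + g(-190) = -61/(-194) + 14*(-190)**2 = -61*(-1/194) + 14*36100 = 61/194 + 505400 = 98047661/194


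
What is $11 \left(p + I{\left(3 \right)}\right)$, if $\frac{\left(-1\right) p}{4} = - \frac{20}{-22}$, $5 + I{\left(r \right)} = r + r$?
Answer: $-29$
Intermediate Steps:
$I{\left(r \right)} = -5 + 2 r$ ($I{\left(r \right)} = -5 + \left(r + r\right) = -5 + 2 r$)
$p = - \frac{40}{11}$ ($p = - 4 \left(- \frac{20}{-22}\right) = - 4 \left(\left(-20\right) \left(- \frac{1}{22}\right)\right) = \left(-4\right) \frac{10}{11} = - \frac{40}{11} \approx -3.6364$)
$11 \left(p + I{\left(3 \right)}\right) = 11 \left(- \frac{40}{11} + \left(-5 + 2 \cdot 3\right)\right) = 11 \left(- \frac{40}{11} + \left(-5 + 6\right)\right) = 11 \left(- \frac{40}{11} + 1\right) = 11 \left(- \frac{29}{11}\right) = -29$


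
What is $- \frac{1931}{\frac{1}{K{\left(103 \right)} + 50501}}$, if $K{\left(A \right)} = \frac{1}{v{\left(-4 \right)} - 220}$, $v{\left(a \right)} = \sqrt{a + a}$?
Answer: $- \frac{1180155843757}{12102} + \frac{1931 i \sqrt{2}}{24204} \approx -9.7517 \cdot 10^{7} + 0.11283 i$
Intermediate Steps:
$v{\left(a \right)} = \sqrt{2} \sqrt{a}$ ($v{\left(a \right)} = \sqrt{2 a} = \sqrt{2} \sqrt{a}$)
$K{\left(A \right)} = \frac{1}{-220 + 2 i \sqrt{2}}$ ($K{\left(A \right)} = \frac{1}{\sqrt{2} \sqrt{-4} - 220} = \frac{1}{\sqrt{2} \cdot 2 i - 220} = \frac{1}{2 i \sqrt{2} - 220} = \frac{1}{-220 + 2 i \sqrt{2}}$)
$- \frac{1931}{\frac{1}{K{\left(103 \right)} + 50501}} = - \frac{1931}{\frac{1}{\left(- \frac{55}{12102} - \frac{i \sqrt{2}}{24204}\right) + 50501}} = - \frac{1931}{\frac{1}{\frac{611163047}{12102} - \frac{i \sqrt{2}}{24204}}} = - 1931 \left(\frac{611163047}{12102} - \frac{i \sqrt{2}}{24204}\right) = - \frac{1180155843757}{12102} + \frac{1931 i \sqrt{2}}{24204}$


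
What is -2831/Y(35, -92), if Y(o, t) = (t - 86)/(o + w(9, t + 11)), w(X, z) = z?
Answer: -65113/89 ≈ -731.61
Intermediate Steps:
Y(o, t) = (-86 + t)/(11 + o + t) (Y(o, t) = (t - 86)/(o + (t + 11)) = (-86 + t)/(o + (11 + t)) = (-86 + t)/(11 + o + t))
-2831/Y(35, -92) = -2831*(11 + 35 - 92)/(-86 - 92) = -2831/(-178/(-46)) = -2831/((-1/46*(-178))) = -2831/89/23 = -2831*23/89 = -65113/89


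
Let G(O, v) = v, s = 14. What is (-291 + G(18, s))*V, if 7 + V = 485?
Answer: -132406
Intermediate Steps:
V = 478 (V = -7 + 485 = 478)
(-291 + G(18, s))*V = (-291 + 14)*478 = -277*478 = -132406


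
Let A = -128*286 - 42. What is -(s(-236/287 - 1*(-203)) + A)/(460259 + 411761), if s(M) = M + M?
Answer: 520125/12513487 ≈ 0.041565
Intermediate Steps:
s(M) = 2*M
A = -36650 (A = -36608 - 42 = -36650)
-(s(-236/287 - 1*(-203)) + A)/(460259 + 411761) = -(2*(-236/287 - 1*(-203)) - 36650)/(460259 + 411761) = -(2*(-236*1/287 + 203) - 36650)/872020 = -(2*(-236/287 + 203) - 36650)/872020 = -(2*(58025/287) - 36650)/872020 = -(116050/287 - 36650)/872020 = -(-10402500)/(287*872020) = -1*(-520125/12513487) = 520125/12513487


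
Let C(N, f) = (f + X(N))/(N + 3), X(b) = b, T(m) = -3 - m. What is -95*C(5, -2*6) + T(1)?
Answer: 633/8 ≈ 79.125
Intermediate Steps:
C(N, f) = (N + f)/(3 + N) (C(N, f) = (f + N)/(N + 3) = (N + f)/(3 + N))
-95*C(5, -2*6) + T(1) = -95*(5 - 2*6)/(3 + 5) + (-3 - 1*1) = -95*(5 - 12)/8 + (-3 - 1) = -95*(-7)/8 - 4 = -95*(-7/8) - 4 = 665/8 - 4 = 633/8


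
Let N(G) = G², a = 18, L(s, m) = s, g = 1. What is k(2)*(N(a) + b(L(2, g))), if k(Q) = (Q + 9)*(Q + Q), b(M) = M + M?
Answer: 14432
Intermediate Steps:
b(M) = 2*M
k(Q) = 2*Q*(9 + Q) (k(Q) = (9 + Q)*(2*Q) = 2*Q*(9 + Q))
k(2)*(N(a) + b(L(2, g))) = (2*2*(9 + 2))*(18² + 2*2) = (2*2*11)*(324 + 4) = 44*328 = 14432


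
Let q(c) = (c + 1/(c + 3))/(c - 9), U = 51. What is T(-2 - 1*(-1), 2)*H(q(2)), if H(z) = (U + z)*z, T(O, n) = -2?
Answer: 39028/1225 ≈ 31.860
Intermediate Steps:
q(c) = (c + 1/(3 + c))/(-9 + c)
H(z) = z*(51 + z) (H(z) = (51 + z)*z = z*(51 + z))
T(-2 - 1*(-1), 2)*H(q(2)) = -2*(1 + 2² + 3*2)/(-27 + 2² - 6*2)*(51 + (1 + 2² + 3*2)/(-27 + 2² - 6*2)) = -2*(1 + 4 + 6)/(-27 + 4 - 12)*(51 + (1 + 4 + 6)/(-27 + 4 - 12)) = -2*11/(-35)*(51 + 11/(-35)) = -2*(-1/35*11)*(51 - 1/35*11) = -(-22)*(51 - 11/35)/35 = -(-22)*1774/(35*35) = -2*(-19514/1225) = 39028/1225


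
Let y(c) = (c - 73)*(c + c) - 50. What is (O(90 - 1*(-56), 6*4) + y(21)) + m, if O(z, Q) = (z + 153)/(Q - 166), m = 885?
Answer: -191857/142 ≈ -1351.1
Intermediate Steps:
O(z, Q) = (153 + z)/(-166 + Q)
y(c) = -50 + 2*c*(-73 + c) (y(c) = (-73 + c)*(2*c) - 50 = 2*c*(-73 + c) - 50 = -50 + 2*c*(-73 + c))
(O(90 - 1*(-56), 6*4) + y(21)) + m = ((153 + (90 - 1*(-56)))/(-166 + 6*4) + (-50 - 146*21 + 2*21**2)) + 885 = ((153 + (90 + 56))/(-166 + 24) + (-50 - 3066 + 2*441)) + 885 = ((153 + 146)/(-142) + (-50 - 3066 + 882)) + 885 = (-1/142*299 - 2234) + 885 = (-299/142 - 2234) + 885 = -317527/142 + 885 = -191857/142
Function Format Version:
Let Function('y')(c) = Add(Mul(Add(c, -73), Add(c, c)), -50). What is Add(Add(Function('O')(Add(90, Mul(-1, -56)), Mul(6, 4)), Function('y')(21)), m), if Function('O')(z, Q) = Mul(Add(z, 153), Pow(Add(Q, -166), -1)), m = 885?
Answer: Rational(-191857, 142) ≈ -1351.1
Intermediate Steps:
Function('O')(z, Q) = Mul(Pow(Add(-166, Q), -1), Add(153, z)) (Function('O')(z, Q) = Mul(Add(153, z), Pow(Add(-166, Q), -1)) = Mul(Pow(Add(-166, Q), -1), Add(153, z)))
Function('y')(c) = Add(-50, Mul(2, c, Add(-73, c))) (Function('y')(c) = Add(Mul(Add(-73, c), Mul(2, c)), -50) = Add(Mul(2, c, Add(-73, c)), -50) = Add(-50, Mul(2, c, Add(-73, c))))
Add(Add(Function('O')(Add(90, Mul(-1, -56)), Mul(6, 4)), Function('y')(21)), m) = Add(Add(Mul(Pow(Add(-166, Mul(6, 4)), -1), Add(153, Add(90, Mul(-1, -56)))), Add(-50, Mul(-146, 21), Mul(2, Pow(21, 2)))), 885) = Add(Add(Mul(Pow(Add(-166, 24), -1), Add(153, Add(90, 56))), Add(-50, -3066, Mul(2, 441))), 885) = Add(Add(Mul(Pow(-142, -1), Add(153, 146)), Add(-50, -3066, 882)), 885) = Add(Add(Mul(Rational(-1, 142), 299), -2234), 885) = Add(Add(Rational(-299, 142), -2234), 885) = Add(Rational(-317527, 142), 885) = Rational(-191857, 142)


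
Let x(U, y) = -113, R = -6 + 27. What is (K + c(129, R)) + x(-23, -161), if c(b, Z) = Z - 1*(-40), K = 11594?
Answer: 11542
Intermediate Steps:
R = 21
c(b, Z) = 40 + Z (c(b, Z) = Z + 40 = 40 + Z)
(K + c(129, R)) + x(-23, -161) = (11594 + (40 + 21)) - 113 = (11594 + 61) - 113 = 11655 - 113 = 11542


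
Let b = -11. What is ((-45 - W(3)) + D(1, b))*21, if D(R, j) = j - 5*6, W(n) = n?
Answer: -1869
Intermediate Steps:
D(R, j) = -30 + j (D(R, j) = j - 30 = -30 + j)
((-45 - W(3)) + D(1, b))*21 = ((-45 - 1*3) + (-30 - 11))*21 = ((-45 - 3) - 41)*21 = (-48 - 41)*21 = -89*21 = -1869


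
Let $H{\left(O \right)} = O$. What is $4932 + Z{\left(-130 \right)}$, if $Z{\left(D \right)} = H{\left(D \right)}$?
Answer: $4802$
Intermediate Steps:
$Z{\left(D \right)} = D$
$4932 + Z{\left(-130 \right)} = 4932 - 130 = 4802$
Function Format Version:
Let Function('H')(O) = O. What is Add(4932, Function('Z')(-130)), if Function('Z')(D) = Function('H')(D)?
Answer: 4802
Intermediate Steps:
Function('Z')(D) = D
Add(4932, Function('Z')(-130)) = Add(4932, -130) = 4802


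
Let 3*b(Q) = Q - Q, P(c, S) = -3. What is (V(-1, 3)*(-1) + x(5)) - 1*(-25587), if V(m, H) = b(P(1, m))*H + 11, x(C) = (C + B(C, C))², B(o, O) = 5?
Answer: 25676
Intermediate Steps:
b(Q) = 0 (b(Q) = (Q - Q)/3 = (⅓)*0 = 0)
x(C) = (5 + C)² (x(C) = (C + 5)² = (5 + C)²)
V(m, H) = 11 (V(m, H) = 0*H + 11 = 0 + 11 = 11)
(V(-1, 3)*(-1) + x(5)) - 1*(-25587) = (11*(-1) + (5 + 5)²) - 1*(-25587) = (-11 + 10²) + 25587 = (-11 + 100) + 25587 = 89 + 25587 = 25676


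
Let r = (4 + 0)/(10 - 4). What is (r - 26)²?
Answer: 5776/9 ≈ 641.78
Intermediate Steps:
r = ⅔ (r = 4/6 = 4*(⅙) = ⅔ ≈ 0.66667)
(r - 26)² = (⅔ - 26)² = (-76/3)² = 5776/9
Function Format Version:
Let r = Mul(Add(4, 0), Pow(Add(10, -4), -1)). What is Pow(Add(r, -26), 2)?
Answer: Rational(5776, 9) ≈ 641.78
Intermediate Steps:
r = Rational(2, 3) (r = Mul(4, Pow(6, -1)) = Mul(4, Rational(1, 6)) = Rational(2, 3) ≈ 0.66667)
Pow(Add(r, -26), 2) = Pow(Add(Rational(2, 3), -26), 2) = Pow(Rational(-76, 3), 2) = Rational(5776, 9)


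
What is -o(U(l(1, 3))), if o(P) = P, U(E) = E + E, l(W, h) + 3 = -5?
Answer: 16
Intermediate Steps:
l(W, h) = -8 (l(W, h) = -3 - 5 = -8)
U(E) = 2*E
-o(U(l(1, 3))) = -2*(-8) = -1*(-16) = 16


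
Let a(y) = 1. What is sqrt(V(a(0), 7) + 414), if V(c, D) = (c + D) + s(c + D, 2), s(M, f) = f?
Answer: 2*sqrt(106) ≈ 20.591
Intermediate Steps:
V(c, D) = 2 + D + c (V(c, D) = (c + D) + 2 = (D + c) + 2 = 2 + D + c)
sqrt(V(a(0), 7) + 414) = sqrt((2 + 7 + 1) + 414) = sqrt(10 + 414) = sqrt(424) = 2*sqrt(106)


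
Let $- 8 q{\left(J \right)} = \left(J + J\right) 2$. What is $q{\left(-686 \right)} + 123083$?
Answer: $123426$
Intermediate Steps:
$q{\left(J \right)} = - \frac{J}{2}$ ($q{\left(J \right)} = - \frac{\left(J + J\right) 2}{8} = - \frac{2 J 2}{8} = - \frac{4 J}{8} = - \frac{J}{2}$)
$q{\left(-686 \right)} + 123083 = \left(- \frac{1}{2}\right) \left(-686\right) + 123083 = 343 + 123083 = 123426$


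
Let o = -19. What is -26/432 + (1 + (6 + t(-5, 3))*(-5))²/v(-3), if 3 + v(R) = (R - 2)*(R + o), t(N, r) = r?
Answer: 416785/23112 ≈ 18.033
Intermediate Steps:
v(R) = -3 + (-19 + R)*(-2 + R) (v(R) = -3 + (R - 2)*(R - 19) = -3 + (-2 + R)*(-19 + R) = -3 + (-19 + R)*(-2 + R))
-26/432 + (1 + (6 + t(-5, 3))*(-5))²/v(-3) = -26/432 + (1 + (6 + 3)*(-5))²/(35 + (-3)² - 21*(-3)) = -26*1/432 + (1 + 9*(-5))²/(35 + 9 + 63) = -13/216 + (1 - 45)²/107 = -13/216 + (-44)²*(1/107) = -13/216 + 1936*(1/107) = -13/216 + 1936/107 = 416785/23112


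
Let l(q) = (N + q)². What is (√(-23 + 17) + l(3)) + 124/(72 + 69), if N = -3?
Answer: 124/141 + I*√6 ≈ 0.87943 + 2.4495*I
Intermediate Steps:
l(q) = (-3 + q)²
(√(-23 + 17) + l(3)) + 124/(72 + 69) = (√(-23 + 17) + (-3 + 3)²) + 124/(72 + 69) = (√(-6) + 0²) + 124/141 = (I*√6 + 0) + (1/141)*124 = I*√6 + 124/141 = 124/141 + I*√6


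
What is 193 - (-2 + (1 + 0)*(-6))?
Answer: 201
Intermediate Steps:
193 - (-2 + (1 + 0)*(-6)) = 193 - (-2 + 1*(-6)) = 193 - (-2 - 6) = 193 - 1*(-8) = 193 + 8 = 201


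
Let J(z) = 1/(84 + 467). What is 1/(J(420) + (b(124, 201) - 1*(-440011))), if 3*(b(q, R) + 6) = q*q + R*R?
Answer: 1653/758061395 ≈ 2.1806e-6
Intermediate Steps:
b(q, R) = -6 + R²/3 + q²/3 (b(q, R) = -6 + (q*q + R*R)/3 = -6 + (q² + R²)/3 = -6 + (R² + q²)/3 = -6 + (R²/3 + q²/3) = -6 + R²/3 + q²/3)
J(z) = 1/551
1/(J(420) + (b(124, 201) - 1*(-440011))) = 1/(1/551 + ((-6 + (⅓)*201² + (⅓)*124²) - 1*(-440011))) = 1/(1/551 + ((-6 + (⅓)*40401 + (⅓)*15376) + 440011)) = 1/(1/551 + ((-6 + 13467 + 15376/3) + 440011)) = 1/(1/551 + (55759/3 + 440011)) = 1/(1/551 + 1375792/3) = 1/(758061395/1653) = 1653/758061395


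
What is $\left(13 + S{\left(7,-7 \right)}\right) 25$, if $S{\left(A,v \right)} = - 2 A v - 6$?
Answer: $2625$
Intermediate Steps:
$S{\left(A,v \right)} = -6 - 2 A v$ ($S{\left(A,v \right)} = - 2 A v - 6 = -6 - 2 A v$)
$\left(13 + S{\left(7,-7 \right)}\right) 25 = \left(13 - \left(6 + 14 \left(-7\right)\right)\right) 25 = \left(13 + \left(-6 + 98\right)\right) 25 = \left(13 + 92\right) 25 = 105 \cdot 25 = 2625$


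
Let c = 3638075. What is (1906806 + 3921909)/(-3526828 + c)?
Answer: 5828715/111247 ≈ 52.394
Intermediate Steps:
(1906806 + 3921909)/(-3526828 + c) = (1906806 + 3921909)/(-3526828 + 3638075) = 5828715/111247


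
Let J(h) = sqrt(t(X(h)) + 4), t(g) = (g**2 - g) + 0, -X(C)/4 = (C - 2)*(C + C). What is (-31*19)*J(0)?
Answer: -1178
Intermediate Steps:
X(C) = -8*C*(-2 + C) (X(C) = -4*(C - 2)*(C + C) = -4*(-2 + C)*2*C = -8*C*(-2 + C))
t(g) = g**2 - g
J(h) = sqrt(4 + 8*h*(-1 + 8*h*(2 - h))*(2 - h)) (J(h) = sqrt((8*h*(2 - h))*(-1 + 8*h*(2 - h)) + 4) = sqrt(8*h*(-1 + 8*h*(2 - h))*(2 - h) + 4) = sqrt(4 + 8*h*(-1 + 8*h*(2 - h))*(2 - h)))
(-31*19)*J(0) = (-31*19)*(2*sqrt(1 + 2*0*(1 + 8*0*(-2 + 0))*(-2 + 0))) = -1178*sqrt(1 + 2*0*(1 + 8*0*(-2))*(-2)) = -1178*sqrt(1 + 2*0*(1 + 0)*(-2)) = -1178*sqrt(1 + 2*0*1*(-2)) = -1178*sqrt(1 + 0) = -1178*sqrt(1) = -1178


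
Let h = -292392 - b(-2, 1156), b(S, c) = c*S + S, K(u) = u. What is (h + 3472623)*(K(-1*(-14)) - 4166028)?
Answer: -13258527025630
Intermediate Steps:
b(S, c) = S + S*c (b(S, c) = S*c + S = S + S*c)
h = -290078 (h = -292392 - (-2)*(1 + 1156) = -292392 - (-2)*1157 = -292392 - 1*(-2314) = -292392 + 2314 = -290078)
(h + 3472623)*(K(-1*(-14)) - 4166028) = (-290078 + 3472623)*(-1*(-14) - 4166028) = 3182545*(14 - 4166028) = 3182545*(-4166014) = -13258527025630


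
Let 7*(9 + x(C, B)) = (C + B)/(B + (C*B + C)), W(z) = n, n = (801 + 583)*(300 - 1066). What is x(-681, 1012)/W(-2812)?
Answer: 21698657/2555947285864 ≈ 8.4895e-6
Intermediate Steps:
n = -1060144 (n = 1384*(-766) = -1060144)
W(z) = -1060144
x(C, B) = -9 + (B + C)/(7*(B + C + B*C)) (x(C, B) = -9 + ((C + B)/(B + (C*B + C)))/7 = -9 + ((B + C)/(B + (B*C + C)))/7 = -9 + ((B + C)/(B + (C + B*C)))/7 = -9 + ((B + C)/(B + C + B*C))/7 = -9 + (B + C)/(7*(B + C + B*C)))
x(-681, 1012)/W(-2812) = ((-62/7*1012 - 62/7*(-681) - 9*1012*(-681))/(1012 - 681 + 1012*(-681)))/(-1060144) = ((-62744/7 + 42222/7 + 6202548)/(1012 - 681 - 689172))*(-1/1060144) = ((43397314/7)/(-688841))*(-1/1060144) = -1/688841*43397314/7*(-1/1060144) = -43397314/4821887*(-1/1060144) = 21698657/2555947285864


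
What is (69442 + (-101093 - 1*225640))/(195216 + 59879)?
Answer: -257291/255095 ≈ -1.0086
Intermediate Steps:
(69442 + (-101093 - 1*225640))/(195216 + 59879) = (69442 + (-101093 - 225640))/255095 = (69442 - 326733)*(1/255095) = -257291*1/255095 = -257291/255095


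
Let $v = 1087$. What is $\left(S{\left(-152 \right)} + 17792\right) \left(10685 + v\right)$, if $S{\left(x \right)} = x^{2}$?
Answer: $481427712$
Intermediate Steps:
$\left(S{\left(-152 \right)} + 17792\right) \left(10685 + v\right) = \left(\left(-152\right)^{2} + 17792\right) \left(10685 + 1087\right) = \left(23104 + 17792\right) 11772 = 40896 \cdot 11772 = 481427712$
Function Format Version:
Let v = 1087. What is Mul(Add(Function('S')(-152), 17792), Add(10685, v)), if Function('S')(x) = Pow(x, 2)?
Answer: 481427712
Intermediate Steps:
Mul(Add(Function('S')(-152), 17792), Add(10685, v)) = Mul(Add(Pow(-152, 2), 17792), Add(10685, 1087)) = Mul(Add(23104, 17792), 11772) = Mul(40896, 11772) = 481427712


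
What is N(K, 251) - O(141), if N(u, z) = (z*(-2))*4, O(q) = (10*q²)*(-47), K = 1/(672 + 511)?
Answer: 9342062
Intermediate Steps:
K = 1/1183 ≈ 0.00084531
O(q) = -470*q²
N(u, z) = -8*z (N(u, z) = -2*z*4 = -8*z)
N(K, 251) - O(141) = -8*251 - (-470)*141² = -2008 - (-470)*19881 = -2008 - 1*(-9344070) = -2008 + 9344070 = 9342062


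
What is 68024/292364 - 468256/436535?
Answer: -26801585086/31906779685 ≈ -0.84000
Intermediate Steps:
68024/292364 - 468256/436535 = 68024*(1/292364) - 468256*1/436535 = 17006/73091 - 468256/436535 = -26801585086/31906779685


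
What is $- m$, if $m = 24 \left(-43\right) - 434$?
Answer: $1466$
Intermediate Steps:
$m = -1466$ ($m = -1032 - 434 = -1466$)
$- m = \left(-1\right) \left(-1466\right) = 1466$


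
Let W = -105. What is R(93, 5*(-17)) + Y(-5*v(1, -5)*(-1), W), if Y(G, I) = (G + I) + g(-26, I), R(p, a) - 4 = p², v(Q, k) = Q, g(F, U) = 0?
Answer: 8553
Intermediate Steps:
R(p, a) = 4 + p²
Y(G, I) = G + I (Y(G, I) = (G + I) + 0 = G + I)
R(93, 5*(-17)) + Y(-5*v(1, -5)*(-1), W) = (4 + 93²) + (-5*1*(-1) - 105) = (4 + 8649) + (-5*(-1) - 105) = 8653 + (5 - 105) = 8653 - 100 = 8553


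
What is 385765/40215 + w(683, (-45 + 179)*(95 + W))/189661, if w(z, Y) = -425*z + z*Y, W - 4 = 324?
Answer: 323673374966/1525443423 ≈ 212.18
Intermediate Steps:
W = 328 (W = 4 + 324 = 328)
w(z, Y) = -425*z + Y*z
385765/40215 + w(683, (-45 + 179)*(95 + W))/189661 = 385765/40215 + (683*(-425 + (-45 + 179)*(95 + 328)))/189661 = 385765*(1/40215) + (683*(-425 + 134*423))*(1/189661) = 77153/8043 + (683*(-425 + 56682))*(1/189661) = 77153/8043 + (683*56257)*(1/189661) = 77153/8043 + 38423531*(1/189661) = 77153/8043 + 38423531/189661 = 323673374966/1525443423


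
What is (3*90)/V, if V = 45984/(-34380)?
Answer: -386775/1916 ≈ -201.87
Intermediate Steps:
V = -3832/2865 (V = 45984*(-1/34380) = -3832/2865 ≈ -1.3375)
(3*90)/V = (3*90)/(-3832/2865) = 270*(-2865/3832) = -386775/1916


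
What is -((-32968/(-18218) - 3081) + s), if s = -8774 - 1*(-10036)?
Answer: 16552787/9109 ≈ 1817.2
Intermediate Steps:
s = 1262 (s = -8774 + 10036 = 1262)
-((-32968/(-18218) - 3081) + s) = -((-32968/(-18218) - 3081) + 1262) = -((-32968*(-1/18218) - 3081) + 1262) = -((16484/9109 - 3081) + 1262) = -(-28048345/9109 + 1262) = -1*(-16552787/9109) = 16552787/9109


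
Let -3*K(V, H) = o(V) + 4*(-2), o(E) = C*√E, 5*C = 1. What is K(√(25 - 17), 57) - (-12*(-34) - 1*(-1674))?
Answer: -6238/3 - 2^(¾)/15 ≈ -2079.4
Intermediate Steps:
C = ⅕ (C = (⅕)*1 = ⅕ ≈ 0.20000)
o(E) = √E/5
K(V, H) = 8/3 - √V/15 (K(V, H) = -(√V/5 + 4*(-2))/3 = -(√V/5 - 8)/3 = -(-8 + √V/5)/3 = 8/3 - √V/15)
K(√(25 - 17), 57) - (-12*(-34) - 1*(-1674)) = (8/3 - (25 - 17)^(¼)/15) - (-12*(-34) - 1*(-1674)) = (8/3 - 2^(¾)/15) - (408 + 1674) = (8/3 - 2^(¾)/15) - 1*2082 = (8/3 - 2^(¾)/15) - 2082 = -6238/3 - 2^(¾)/15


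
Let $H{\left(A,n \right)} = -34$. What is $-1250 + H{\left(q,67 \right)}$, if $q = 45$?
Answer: $-1284$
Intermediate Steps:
$-1250 + H{\left(q,67 \right)} = -1250 - 34 = -1284$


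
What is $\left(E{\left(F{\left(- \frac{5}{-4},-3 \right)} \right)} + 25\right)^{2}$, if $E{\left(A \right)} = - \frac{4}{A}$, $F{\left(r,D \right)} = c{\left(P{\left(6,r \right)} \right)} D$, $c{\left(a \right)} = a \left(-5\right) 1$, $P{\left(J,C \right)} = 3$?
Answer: $\frac{1256641}{2025} \approx 620.56$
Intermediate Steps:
$c{\left(a \right)} = - 5 a$ ($c{\left(a \right)} = - 5 a 1 = - 5 a$)
$F{\left(r,D \right)} = - 15 D$ ($F{\left(r,D \right)} = \left(-5\right) 3 D = - 15 D$)
$\left(E{\left(F{\left(- \frac{5}{-4},-3 \right)} \right)} + 25\right)^{2} = \left(- \frac{4}{\left(-15\right) \left(-3\right)} + 25\right)^{2} = \left(- \frac{4}{45} + 25\right)^{2} = \left(\frac{1121}{45}\right)^{2} = \frac{1256641}{2025}$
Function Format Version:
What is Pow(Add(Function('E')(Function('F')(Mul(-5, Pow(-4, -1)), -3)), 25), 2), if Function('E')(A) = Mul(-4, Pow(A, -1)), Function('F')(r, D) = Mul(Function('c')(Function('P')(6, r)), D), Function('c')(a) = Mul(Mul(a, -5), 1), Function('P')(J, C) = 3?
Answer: Rational(1256641, 2025) ≈ 620.56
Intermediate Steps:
Function('c')(a) = Mul(-5, a) (Function('c')(a) = Mul(Mul(-5, a), 1) = Mul(-5, a))
Function('F')(r, D) = Mul(-15, D) (Function('F')(r, D) = Mul(Mul(-5, 3), D) = Mul(-15, D))
Pow(Add(Function('E')(Function('F')(Mul(-5, Pow(-4, -1)), -3)), 25), 2) = Pow(Add(Mul(-4, Pow(Mul(-15, -3), -1)), 25), 2) = Pow(Add(Mul(-4, Pow(45, -1)), 25), 2) = Pow(Add(Mul(-4, Rational(1, 45)), 25), 2) = Pow(Add(Rational(-4, 45), 25), 2) = Pow(Rational(1121, 45), 2) = Rational(1256641, 2025)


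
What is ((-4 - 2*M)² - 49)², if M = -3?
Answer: 2025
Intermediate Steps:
((-4 - 2*M)² - 49)² = ((-4 - 2*(-3))² - 49)² = ((-4 + 6)² - 49)² = (2² - 49)² = (4 - 49)² = (-45)² = 2025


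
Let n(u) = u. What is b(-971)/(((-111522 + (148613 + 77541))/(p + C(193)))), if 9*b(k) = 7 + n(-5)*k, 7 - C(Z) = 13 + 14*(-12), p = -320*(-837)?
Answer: 5170737/4094 ≈ 1263.0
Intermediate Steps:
p = 267840
C(Z) = 162 (C(Z) = 7 - (13 + 14*(-12)) = 7 - (13 - 168) = 7 - 1*(-155) = 7 + 155 = 162)
b(k) = 7/9 - 5*k/9 (b(k) = (7 - 5*k)/9 = 7/9 - 5*k/9)
b(-971)/(((-111522 + (148613 + 77541))/(p + C(193)))) = (7/9 - 5/9*(-971))/(((-111522 + (148613 + 77541))/(267840 + 162))) = (7/9 + 4855/9)/(((-111522 + 226154)/268002)) = 4862/(9*((114632*(1/268002)))) = 4862/(9*(8188/19143)) = (4862/9)*(19143/8188) = 5170737/4094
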